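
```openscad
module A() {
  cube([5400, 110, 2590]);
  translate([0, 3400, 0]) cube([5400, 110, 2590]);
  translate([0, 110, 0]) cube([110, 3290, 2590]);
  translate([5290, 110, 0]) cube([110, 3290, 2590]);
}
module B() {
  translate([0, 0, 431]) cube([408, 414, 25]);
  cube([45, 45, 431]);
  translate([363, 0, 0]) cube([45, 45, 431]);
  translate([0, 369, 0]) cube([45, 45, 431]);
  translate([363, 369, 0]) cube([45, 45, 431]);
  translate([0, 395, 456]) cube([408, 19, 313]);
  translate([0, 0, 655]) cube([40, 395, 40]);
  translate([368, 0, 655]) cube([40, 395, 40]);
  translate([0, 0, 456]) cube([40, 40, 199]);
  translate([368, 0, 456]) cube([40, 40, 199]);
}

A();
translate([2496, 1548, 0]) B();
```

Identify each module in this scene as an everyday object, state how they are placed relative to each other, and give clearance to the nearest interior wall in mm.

A is a house frame. B is a chair. The chair sits inside the house frame, centred. The clearance to the nearest interior wall is 1438 mm.

Clearances: x = 2386, y = 1438; minimum 1438 mm.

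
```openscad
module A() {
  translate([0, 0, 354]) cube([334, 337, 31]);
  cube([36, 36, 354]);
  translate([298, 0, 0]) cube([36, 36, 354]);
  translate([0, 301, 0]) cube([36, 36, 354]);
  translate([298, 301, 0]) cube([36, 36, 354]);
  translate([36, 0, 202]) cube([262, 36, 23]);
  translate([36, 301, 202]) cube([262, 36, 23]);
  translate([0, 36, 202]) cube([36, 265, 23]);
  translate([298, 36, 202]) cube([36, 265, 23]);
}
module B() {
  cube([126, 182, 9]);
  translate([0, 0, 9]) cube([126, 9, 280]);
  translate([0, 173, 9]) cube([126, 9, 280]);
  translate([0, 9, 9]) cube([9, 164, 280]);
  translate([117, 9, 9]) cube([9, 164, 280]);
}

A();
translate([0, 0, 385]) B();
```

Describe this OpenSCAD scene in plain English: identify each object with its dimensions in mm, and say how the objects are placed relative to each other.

A is a four-legged stool. The seat is 334×337 mm, 31 mm thick, top at z = 385 mm. It stands on four square legs, each 36×36 mm in cross-section, from z = 0 to the seat underside, each flush with a corner of the seat. Four stretchers, 36 mm wide and 23 mm tall, connect adjacent legs with their undersides at z = 202 mm, each running between the inner faces of the legs it joins and aligned with the legs' outer faces on the other axis.

B is an open-topped rectangular box: outside dimensions 126×182×289 mm, with a uniform wall and base thickness of 9 mm. The base is a full 126×182 slab on the floor; four walls sit on top of the base. The front and back walls (the −y and +y sides) span the full width; the two side walls fit between them.

The open box is on top of the stool.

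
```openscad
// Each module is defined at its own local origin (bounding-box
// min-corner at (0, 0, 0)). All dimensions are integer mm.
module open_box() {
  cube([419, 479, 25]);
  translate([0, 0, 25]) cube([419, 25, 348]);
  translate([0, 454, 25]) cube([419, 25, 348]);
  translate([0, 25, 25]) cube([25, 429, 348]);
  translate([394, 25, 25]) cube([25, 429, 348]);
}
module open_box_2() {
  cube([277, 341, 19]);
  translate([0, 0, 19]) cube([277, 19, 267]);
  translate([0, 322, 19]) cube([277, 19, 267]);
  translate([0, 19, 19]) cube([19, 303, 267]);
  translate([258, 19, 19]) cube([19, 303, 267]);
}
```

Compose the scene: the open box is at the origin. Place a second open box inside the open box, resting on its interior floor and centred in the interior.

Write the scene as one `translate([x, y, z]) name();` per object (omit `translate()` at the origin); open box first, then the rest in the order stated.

open_box();
translate([71, 69, 25]) open_box_2();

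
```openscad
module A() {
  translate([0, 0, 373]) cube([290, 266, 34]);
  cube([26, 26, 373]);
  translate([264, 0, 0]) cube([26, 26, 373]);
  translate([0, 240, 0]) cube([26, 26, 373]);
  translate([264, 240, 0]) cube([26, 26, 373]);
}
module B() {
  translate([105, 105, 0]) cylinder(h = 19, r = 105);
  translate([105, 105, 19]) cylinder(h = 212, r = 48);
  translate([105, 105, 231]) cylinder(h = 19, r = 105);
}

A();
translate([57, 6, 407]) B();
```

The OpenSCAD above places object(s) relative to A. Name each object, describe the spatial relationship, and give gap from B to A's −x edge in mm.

A is a stool. B is a spool. The spool is on top of the stool. The gap from the spool to the stool's −x edge is 57 mm.

The spool's min-x is at 57; the stool's min-x is 0; gap = 57 mm.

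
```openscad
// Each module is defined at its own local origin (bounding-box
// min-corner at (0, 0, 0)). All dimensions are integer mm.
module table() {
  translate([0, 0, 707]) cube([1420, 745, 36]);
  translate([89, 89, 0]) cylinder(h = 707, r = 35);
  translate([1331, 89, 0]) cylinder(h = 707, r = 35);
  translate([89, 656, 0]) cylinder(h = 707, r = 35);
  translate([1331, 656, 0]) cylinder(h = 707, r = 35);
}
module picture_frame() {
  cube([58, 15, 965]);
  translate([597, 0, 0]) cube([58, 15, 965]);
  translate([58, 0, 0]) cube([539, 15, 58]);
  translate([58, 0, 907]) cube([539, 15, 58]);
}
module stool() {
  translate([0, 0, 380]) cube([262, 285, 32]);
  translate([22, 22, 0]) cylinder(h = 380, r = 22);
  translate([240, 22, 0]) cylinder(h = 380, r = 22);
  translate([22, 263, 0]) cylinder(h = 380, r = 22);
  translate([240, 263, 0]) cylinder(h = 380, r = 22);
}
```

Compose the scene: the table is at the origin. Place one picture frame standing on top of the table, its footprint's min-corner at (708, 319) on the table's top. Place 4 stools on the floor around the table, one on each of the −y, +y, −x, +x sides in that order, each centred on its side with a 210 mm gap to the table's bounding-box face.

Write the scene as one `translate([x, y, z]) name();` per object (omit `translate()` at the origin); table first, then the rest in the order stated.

table();
translate([708, 319, 743]) picture_frame();
translate([579, -495, 0]) stool();
translate([579, 955, 0]) stool();
translate([-472, 230, 0]) stool();
translate([1630, 230, 0]) stool();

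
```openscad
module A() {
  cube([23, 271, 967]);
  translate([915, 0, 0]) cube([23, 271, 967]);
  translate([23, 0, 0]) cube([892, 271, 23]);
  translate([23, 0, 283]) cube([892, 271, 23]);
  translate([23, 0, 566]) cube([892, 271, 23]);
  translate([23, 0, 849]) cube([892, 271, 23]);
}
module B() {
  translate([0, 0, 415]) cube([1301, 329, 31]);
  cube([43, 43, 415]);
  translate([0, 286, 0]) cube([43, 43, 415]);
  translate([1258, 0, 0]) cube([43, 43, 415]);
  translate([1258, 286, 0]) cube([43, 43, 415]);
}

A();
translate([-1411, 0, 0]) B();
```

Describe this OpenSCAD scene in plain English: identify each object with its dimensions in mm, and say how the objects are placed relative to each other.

A is a bookshelf 938 mm wide overall, 271 mm deep and 967 mm tall. The two sides are 23 mm thick vertical panels. 4 horizontal shelves of 23 mm thickness span between the inner faces of the sides; the lowest shelf sits on the floor and shelves are stacked with a clear vertical gap of 260 mm between each pair.

B is a long wooden bench with a 1301 mm (x) × 329 mm (y) seat, 31 mm thick, its top surface 446 mm above the floor. Four 43 mm square legs at the seat corners, flush with the edges, run from z = 0 to the seat underside.

The bench is on the floor beside the bookshelf on its −x side.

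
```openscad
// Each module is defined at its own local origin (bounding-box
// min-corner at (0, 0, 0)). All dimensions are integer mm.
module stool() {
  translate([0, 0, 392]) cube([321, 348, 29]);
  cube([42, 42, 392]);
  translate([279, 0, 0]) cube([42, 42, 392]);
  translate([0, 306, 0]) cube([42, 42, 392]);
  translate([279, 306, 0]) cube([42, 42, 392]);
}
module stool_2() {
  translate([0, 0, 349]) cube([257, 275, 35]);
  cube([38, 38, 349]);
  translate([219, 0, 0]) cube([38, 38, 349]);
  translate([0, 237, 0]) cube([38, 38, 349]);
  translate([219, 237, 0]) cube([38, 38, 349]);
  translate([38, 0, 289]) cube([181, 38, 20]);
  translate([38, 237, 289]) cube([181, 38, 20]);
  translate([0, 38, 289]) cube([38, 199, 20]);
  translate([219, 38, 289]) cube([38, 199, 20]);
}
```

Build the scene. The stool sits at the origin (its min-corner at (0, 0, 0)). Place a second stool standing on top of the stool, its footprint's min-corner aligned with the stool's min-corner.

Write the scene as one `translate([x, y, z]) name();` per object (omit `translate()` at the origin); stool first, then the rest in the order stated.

stool();
translate([0, 0, 421]) stool_2();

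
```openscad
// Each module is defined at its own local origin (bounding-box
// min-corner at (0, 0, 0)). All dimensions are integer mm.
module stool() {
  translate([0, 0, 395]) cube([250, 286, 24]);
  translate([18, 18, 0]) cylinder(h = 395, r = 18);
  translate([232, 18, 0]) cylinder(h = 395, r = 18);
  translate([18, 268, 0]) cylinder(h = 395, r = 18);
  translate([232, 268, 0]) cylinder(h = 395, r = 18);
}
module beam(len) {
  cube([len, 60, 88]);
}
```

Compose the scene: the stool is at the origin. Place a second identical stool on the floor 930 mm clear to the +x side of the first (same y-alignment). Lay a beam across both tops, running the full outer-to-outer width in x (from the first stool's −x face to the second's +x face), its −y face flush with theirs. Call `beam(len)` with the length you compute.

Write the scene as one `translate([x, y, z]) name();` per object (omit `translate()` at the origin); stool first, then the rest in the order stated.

stool();
translate([1180, 0, 0]) stool();
translate([0, 0, 419]) beam(1430);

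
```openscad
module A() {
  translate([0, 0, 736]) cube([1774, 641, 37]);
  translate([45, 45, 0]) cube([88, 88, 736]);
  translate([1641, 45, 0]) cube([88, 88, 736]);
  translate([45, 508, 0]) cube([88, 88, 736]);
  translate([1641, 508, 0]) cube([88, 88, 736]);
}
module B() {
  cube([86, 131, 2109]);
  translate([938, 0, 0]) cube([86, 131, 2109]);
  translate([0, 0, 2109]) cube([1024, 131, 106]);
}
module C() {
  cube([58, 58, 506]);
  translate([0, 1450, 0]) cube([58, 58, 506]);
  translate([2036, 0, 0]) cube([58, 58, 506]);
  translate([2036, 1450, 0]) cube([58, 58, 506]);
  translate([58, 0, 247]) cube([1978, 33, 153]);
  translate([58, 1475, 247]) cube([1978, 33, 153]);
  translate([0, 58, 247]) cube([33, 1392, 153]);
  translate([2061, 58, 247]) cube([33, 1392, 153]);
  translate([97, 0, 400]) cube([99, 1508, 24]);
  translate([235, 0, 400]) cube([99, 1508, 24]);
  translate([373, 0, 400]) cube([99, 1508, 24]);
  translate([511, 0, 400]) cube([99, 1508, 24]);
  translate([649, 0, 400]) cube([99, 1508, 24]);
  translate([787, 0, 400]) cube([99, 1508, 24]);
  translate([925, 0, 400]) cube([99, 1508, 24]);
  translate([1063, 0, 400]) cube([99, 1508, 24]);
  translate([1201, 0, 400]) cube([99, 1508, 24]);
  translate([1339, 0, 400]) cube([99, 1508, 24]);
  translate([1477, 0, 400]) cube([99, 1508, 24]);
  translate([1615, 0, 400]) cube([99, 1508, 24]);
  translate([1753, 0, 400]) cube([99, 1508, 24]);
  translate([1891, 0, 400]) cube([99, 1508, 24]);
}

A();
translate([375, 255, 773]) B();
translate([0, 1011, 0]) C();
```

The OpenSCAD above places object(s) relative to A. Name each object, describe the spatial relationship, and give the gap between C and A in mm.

The bed frame's nearest face is 370 mm from the table's +y face.

A is a table. B is a door frame. C is a bed frame. The door frame is on top of the table, centred. The bed frame is on the floor beside the table on its +y side. The gap between the bed frame and the table is 370 mm.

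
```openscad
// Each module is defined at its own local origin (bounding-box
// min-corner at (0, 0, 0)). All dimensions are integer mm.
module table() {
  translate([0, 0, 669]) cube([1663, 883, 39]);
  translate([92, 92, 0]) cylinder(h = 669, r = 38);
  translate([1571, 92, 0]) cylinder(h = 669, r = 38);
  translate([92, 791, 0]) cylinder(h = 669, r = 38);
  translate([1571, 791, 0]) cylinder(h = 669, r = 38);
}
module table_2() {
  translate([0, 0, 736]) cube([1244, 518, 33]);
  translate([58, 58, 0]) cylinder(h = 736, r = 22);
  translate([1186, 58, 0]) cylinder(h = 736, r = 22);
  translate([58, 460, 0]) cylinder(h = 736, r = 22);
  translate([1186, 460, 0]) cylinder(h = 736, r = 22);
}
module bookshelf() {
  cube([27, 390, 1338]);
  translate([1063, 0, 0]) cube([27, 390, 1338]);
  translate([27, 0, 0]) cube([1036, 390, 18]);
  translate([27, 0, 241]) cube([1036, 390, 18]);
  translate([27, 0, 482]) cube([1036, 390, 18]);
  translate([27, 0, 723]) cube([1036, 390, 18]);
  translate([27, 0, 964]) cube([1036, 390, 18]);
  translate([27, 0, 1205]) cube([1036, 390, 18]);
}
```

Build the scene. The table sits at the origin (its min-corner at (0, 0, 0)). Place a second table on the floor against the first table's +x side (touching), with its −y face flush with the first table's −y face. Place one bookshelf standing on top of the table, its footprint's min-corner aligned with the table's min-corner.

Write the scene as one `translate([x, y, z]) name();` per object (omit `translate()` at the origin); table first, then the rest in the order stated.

table();
translate([1663, 0, 0]) table_2();
translate([0, 0, 708]) bookshelf();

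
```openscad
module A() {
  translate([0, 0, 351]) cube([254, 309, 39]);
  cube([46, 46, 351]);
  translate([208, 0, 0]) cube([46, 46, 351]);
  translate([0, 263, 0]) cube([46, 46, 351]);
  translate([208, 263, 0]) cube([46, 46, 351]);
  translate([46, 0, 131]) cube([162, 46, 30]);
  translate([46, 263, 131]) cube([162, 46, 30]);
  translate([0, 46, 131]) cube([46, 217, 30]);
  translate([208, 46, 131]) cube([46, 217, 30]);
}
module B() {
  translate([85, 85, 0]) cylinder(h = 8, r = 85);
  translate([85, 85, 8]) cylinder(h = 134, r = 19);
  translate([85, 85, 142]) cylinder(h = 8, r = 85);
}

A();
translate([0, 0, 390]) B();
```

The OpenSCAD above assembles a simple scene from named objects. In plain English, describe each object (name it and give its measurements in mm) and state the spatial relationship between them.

A is a four-legged stool. The seat is 254×309 mm, 39 mm thick, top at z = 390 mm. It stands on four square legs, each 46×46 mm in cross-section, from z = 0 to the seat underside, each flush with a corner of the seat. Four stretchers, 46 mm wide and 30 mm tall, connect adjacent legs with their undersides at z = 131 mm, each running between the inner faces of the legs it joins and aligned with the legs' outer faces on the other axis.

B is a spool: two coaxial disc flanges of radius 85 mm and thickness 8 mm, joined by a core cylinder of radius 19 mm and height 134 mm. The lower flange rests on z = 0 and the three cylinders share a vertical axis.

The spool is on top of the stool.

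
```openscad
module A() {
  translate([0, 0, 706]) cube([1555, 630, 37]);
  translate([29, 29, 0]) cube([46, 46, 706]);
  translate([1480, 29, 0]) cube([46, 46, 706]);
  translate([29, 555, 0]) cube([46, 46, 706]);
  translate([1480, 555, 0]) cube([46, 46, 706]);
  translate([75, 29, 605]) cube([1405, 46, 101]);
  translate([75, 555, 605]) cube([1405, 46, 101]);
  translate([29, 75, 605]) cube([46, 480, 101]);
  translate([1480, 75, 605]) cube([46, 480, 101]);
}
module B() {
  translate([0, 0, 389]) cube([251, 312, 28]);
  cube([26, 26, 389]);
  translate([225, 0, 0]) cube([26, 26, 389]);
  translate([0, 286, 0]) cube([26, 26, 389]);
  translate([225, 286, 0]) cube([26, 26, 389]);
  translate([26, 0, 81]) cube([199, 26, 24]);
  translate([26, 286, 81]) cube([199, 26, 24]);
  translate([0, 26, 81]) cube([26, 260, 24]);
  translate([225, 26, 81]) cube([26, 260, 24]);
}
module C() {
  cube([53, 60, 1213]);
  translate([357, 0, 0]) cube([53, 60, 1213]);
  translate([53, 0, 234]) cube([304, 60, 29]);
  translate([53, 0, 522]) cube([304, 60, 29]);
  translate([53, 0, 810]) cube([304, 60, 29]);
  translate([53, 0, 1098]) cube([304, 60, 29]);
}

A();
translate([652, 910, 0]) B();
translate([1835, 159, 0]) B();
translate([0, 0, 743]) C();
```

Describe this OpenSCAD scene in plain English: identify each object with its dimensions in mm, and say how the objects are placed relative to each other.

A is a table with a 1555×630 mm rectangular top, 37 mm thick, top surface at z = 743 mm, supported by four 46×46 mm square legs, each inset 29 mm from the nearest pair of top edges, running from the floor. Four apron rails, 46 mm thick and 101 mm tall, run between adjacent legs with their top edges flush with the underside of the top and their outer faces flush with the legs' outer faces.

B is a four-legged stool. The seat is 251×312 mm, 28 mm thick, top at z = 417 mm. It stands on four square legs, each 26×26 mm in cross-section, from z = 0 to the seat underside, each flush with a corner of the seat. Four stretchers, 26 mm wide and 24 mm tall, connect adjacent legs with their undersides at z = 81 mm, each running between the inner faces of the legs it joins and aligned with the legs' outer faces on the other axis.

C is a straight ladder. Two 53×60 mm vertical rails, 1213 mm tall, stand 410 mm apart (outside-to-outside) with their front faces coplanar on the −y side. 4 rungs, each 60 mm deep and 29 mm tall, span between the inner faces of the rails, front faces flush with the rails. The lowest rung's underside is at z = 234 mm and rungs are spaced 288 mm apart (underside to underside).

Two stools sit around the table at the +y, +x sides. The ladder is on top of the table.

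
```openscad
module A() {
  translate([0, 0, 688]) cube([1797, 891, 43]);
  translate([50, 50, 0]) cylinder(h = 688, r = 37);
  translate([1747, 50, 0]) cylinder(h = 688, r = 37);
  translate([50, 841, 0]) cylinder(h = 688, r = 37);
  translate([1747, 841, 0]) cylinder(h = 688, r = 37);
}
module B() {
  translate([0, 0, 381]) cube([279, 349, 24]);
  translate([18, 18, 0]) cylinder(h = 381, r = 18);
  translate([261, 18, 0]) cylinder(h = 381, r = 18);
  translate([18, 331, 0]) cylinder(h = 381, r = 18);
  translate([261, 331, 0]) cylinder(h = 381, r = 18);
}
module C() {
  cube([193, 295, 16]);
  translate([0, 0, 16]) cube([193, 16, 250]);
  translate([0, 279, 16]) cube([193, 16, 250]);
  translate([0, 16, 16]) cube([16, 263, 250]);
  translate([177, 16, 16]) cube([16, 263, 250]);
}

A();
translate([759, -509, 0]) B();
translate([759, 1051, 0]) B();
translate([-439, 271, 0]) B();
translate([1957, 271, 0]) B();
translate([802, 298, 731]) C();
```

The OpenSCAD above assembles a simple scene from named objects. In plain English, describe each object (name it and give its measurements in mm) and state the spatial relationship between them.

A is a table with a 1797×891 mm rectangular top, 43 mm thick, top surface at z = 731 mm, supported by four round legs of 74 mm diameter, each leg's bounding box inset 13 mm from the nearest pair of top edges, running from the floor.

B is a four-legged stool. The seat is 279×349 mm, 24 mm thick, top at z = 405 mm. It stands on four round legs, each 36 mm in diameter, from z = 0 to the seat underside, each leg's axis is inset half a diameter from the nearest pair of seat edges (so the leg's bounding box is flush with the corner).

C is an open-topped rectangular box: outside dimensions 193×295×266 mm, with a uniform wall and base thickness of 16 mm. The base is a full 193×295 slab on the floor; four walls sit on top of the base. The front and back walls (the −y and +y sides) span the full width; the two side walls fit between them.

Four stools sit around the table at the −y, +y, −x, +x sides. The open box is on top of the table, centred.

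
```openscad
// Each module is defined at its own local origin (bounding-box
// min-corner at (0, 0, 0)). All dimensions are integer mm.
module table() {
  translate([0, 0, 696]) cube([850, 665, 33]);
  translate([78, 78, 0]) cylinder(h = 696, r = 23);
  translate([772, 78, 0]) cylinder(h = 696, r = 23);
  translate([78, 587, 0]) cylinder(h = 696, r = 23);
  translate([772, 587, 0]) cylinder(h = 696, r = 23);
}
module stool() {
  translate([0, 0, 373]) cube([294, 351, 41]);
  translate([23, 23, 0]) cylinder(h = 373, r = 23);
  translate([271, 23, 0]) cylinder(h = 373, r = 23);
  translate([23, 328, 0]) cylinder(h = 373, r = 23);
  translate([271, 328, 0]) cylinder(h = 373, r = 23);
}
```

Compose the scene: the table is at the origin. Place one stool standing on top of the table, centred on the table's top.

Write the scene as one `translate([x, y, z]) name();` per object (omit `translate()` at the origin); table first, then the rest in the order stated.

table();
translate([278, 157, 729]) stool();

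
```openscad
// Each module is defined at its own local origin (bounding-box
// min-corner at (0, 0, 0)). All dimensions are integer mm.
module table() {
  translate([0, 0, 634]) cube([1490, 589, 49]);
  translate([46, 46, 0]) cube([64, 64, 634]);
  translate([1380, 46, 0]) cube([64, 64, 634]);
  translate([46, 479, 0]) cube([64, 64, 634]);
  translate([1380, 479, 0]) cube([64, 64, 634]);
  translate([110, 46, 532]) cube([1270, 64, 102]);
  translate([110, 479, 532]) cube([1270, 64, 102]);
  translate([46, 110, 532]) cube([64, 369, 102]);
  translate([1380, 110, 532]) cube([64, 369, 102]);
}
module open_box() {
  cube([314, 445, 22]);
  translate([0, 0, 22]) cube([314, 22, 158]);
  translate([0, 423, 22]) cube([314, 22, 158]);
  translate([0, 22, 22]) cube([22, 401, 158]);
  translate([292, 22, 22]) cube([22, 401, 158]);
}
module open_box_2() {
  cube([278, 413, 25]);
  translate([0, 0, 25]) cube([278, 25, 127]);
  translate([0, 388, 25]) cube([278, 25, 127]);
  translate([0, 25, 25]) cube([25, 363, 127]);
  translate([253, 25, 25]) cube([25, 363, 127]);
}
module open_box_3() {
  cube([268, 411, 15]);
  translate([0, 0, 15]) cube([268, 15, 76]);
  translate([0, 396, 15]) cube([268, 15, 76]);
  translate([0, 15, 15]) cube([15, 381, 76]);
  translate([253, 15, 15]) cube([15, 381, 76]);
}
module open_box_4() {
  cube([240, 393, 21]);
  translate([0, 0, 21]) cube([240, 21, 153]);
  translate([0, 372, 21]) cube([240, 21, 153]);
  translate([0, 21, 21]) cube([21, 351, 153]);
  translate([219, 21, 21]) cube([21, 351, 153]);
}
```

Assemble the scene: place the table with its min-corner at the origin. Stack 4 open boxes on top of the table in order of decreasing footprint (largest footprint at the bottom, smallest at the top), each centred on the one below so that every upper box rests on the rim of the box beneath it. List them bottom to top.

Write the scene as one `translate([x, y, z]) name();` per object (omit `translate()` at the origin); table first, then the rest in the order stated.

table();
translate([588, 72, 683]) open_box();
translate([606, 88, 863]) open_box_2();
translate([611, 89, 1015]) open_box_3();
translate([625, 98, 1106]) open_box_4();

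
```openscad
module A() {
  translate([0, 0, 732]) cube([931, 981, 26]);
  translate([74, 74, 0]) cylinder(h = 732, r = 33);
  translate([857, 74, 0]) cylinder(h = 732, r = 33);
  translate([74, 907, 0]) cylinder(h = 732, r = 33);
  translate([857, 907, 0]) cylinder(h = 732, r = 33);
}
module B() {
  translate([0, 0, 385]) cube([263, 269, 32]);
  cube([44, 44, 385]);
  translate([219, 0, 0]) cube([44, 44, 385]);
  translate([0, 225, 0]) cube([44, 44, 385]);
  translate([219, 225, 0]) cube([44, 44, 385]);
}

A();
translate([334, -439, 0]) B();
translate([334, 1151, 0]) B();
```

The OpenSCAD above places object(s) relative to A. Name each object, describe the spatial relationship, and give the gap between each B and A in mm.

Each stool's nearest face is 170 mm from the table's bounding box.

A is a table. B is a stool. Two stools sit around the table at the −y, +y sides. The gap between each stool and the table is 170 mm.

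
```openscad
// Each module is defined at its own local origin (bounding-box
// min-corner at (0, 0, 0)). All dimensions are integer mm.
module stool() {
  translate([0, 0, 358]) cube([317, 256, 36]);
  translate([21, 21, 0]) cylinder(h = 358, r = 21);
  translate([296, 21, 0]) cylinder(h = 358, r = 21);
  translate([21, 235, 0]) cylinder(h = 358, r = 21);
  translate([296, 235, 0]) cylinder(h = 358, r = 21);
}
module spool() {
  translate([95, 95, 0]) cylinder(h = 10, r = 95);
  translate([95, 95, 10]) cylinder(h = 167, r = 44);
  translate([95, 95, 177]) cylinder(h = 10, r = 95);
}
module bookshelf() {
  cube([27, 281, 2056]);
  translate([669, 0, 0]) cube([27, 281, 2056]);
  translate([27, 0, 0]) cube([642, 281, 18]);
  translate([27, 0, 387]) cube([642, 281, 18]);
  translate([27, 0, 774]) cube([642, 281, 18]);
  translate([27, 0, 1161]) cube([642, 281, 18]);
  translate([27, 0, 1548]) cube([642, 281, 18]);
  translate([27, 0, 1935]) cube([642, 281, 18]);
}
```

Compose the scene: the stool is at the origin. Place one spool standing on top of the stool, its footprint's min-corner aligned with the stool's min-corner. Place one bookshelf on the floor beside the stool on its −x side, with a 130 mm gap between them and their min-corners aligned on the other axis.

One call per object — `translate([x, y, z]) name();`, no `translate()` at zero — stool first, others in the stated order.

stool();
translate([0, 0, 394]) spool();
translate([-826, 0, 0]) bookshelf();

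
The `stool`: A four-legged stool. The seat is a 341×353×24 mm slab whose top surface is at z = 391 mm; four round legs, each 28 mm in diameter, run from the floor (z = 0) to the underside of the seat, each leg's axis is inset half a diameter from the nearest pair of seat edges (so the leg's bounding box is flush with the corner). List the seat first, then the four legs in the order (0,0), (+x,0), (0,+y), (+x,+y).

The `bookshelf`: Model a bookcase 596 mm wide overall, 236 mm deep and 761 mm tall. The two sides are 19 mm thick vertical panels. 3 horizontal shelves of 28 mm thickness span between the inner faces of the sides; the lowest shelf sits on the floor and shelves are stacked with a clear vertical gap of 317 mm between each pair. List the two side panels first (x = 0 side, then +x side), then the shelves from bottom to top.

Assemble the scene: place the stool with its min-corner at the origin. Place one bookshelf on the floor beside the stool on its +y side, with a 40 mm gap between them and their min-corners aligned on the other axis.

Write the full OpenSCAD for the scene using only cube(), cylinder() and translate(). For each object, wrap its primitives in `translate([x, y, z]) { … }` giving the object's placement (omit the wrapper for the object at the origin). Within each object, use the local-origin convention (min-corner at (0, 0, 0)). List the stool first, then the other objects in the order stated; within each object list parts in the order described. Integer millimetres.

translate([0, 0, 367]) cube([341, 353, 24]);
translate([14, 14, 0]) cylinder(h = 367, r = 14);
translate([327, 14, 0]) cylinder(h = 367, r = 14);
translate([14, 339, 0]) cylinder(h = 367, r = 14);
translate([327, 339, 0]) cylinder(h = 367, r = 14);
translate([0, 393, 0]) {
  cube([19, 236, 761]);
  translate([577, 0, 0]) cube([19, 236, 761]);
  translate([19, 0, 0]) cube([558, 236, 28]);
  translate([19, 0, 345]) cube([558, 236, 28]);
  translate([19, 0, 690]) cube([558, 236, 28]);
}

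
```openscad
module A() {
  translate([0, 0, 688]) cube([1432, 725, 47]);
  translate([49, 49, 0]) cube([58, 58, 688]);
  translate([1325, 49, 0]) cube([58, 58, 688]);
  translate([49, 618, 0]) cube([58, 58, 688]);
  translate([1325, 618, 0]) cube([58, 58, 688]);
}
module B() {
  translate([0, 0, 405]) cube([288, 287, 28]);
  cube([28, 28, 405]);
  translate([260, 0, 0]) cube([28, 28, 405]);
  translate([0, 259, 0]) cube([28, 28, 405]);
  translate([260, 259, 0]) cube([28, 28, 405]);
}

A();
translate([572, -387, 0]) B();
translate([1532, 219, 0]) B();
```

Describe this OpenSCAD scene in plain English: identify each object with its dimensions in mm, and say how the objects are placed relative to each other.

A is a table: top 1432 mm (x) × 725 mm (y), 47 mm thick, upper face at z = 735 mm, on four 58×58 mm square legs, each inset 49 mm from the nearest pair of top edges, running from z = 0 to the bottom of the top.

B is a four-legged stool. The seat is 288×287 mm, 28 mm thick, top at z = 433 mm. It stands on four square legs, each 28×28 mm in cross-section, from z = 0 to the seat underside, each flush with a corner of the seat.

Two stools sit around the table at the −y, +x sides.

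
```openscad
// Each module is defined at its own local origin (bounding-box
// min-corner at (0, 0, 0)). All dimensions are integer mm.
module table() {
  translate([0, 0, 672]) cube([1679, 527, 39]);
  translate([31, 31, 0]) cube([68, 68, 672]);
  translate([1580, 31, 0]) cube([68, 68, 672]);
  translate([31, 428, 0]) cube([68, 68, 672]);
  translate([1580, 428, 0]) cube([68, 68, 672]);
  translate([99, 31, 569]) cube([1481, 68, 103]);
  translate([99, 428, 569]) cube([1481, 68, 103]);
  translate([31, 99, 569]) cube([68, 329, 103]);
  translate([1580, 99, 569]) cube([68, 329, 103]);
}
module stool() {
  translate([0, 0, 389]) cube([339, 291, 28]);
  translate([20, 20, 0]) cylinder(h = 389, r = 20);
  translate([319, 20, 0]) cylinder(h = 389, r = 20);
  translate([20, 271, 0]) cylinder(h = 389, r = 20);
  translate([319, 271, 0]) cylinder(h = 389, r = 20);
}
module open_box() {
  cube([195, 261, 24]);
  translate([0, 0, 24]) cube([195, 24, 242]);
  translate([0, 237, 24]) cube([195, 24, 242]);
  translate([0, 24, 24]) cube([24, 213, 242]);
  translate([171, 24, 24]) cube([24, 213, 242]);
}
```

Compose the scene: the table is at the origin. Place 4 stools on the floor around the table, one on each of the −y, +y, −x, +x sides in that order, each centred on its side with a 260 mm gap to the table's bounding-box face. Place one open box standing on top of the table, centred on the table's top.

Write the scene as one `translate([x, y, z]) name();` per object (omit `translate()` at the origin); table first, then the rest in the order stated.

table();
translate([670, -551, 0]) stool();
translate([670, 787, 0]) stool();
translate([-599, 118, 0]) stool();
translate([1939, 118, 0]) stool();
translate([742, 133, 711]) open_box();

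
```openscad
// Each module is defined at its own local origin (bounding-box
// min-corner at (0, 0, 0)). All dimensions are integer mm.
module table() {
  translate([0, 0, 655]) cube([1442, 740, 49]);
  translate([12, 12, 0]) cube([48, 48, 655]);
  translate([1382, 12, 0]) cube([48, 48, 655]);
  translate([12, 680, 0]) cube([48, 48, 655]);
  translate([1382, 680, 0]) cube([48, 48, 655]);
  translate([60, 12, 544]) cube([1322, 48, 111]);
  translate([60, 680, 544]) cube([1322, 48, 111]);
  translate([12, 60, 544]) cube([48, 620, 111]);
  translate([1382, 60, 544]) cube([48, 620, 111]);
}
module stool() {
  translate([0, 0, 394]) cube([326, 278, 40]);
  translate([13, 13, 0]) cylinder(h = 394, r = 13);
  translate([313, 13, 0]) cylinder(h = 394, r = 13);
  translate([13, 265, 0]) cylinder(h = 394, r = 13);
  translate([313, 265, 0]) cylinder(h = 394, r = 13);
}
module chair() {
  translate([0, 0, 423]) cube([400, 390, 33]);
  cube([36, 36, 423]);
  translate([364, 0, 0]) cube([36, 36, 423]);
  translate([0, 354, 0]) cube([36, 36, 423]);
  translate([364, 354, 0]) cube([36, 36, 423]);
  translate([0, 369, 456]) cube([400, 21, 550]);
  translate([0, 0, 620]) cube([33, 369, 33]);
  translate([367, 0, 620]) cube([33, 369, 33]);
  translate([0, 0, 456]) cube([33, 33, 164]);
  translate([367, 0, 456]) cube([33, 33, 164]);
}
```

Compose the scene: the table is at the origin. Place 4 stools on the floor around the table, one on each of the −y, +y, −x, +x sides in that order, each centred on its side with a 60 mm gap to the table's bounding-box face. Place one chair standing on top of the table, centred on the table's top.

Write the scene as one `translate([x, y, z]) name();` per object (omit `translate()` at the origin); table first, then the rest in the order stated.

table();
translate([558, -338, 0]) stool();
translate([558, 800, 0]) stool();
translate([-386, 231, 0]) stool();
translate([1502, 231, 0]) stool();
translate([521, 175, 704]) chair();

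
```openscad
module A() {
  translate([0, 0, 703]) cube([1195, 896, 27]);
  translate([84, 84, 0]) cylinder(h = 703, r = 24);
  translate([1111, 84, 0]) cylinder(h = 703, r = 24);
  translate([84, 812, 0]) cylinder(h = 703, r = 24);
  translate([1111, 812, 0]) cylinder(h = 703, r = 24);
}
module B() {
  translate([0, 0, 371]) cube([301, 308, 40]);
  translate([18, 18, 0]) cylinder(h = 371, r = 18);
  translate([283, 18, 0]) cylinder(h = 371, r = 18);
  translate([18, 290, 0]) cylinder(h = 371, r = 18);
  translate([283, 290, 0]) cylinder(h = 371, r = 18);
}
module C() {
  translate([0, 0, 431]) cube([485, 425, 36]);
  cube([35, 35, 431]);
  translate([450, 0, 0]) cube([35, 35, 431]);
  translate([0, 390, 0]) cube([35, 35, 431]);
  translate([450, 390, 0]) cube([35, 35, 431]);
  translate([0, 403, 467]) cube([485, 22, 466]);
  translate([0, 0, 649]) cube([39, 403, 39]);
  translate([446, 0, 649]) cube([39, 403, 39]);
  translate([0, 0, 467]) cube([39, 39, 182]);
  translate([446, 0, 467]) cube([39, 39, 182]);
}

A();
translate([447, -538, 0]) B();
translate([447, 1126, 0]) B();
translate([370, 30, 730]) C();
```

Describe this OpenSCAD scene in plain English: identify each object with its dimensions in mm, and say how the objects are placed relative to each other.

A is a table with a 1195×896 mm rectangular top, 27 mm thick, top surface at z = 730 mm, supported by four round legs of 48 mm diameter, each leg's bounding box inset 60 mm from the nearest pair of top edges, running from the floor.

B is a four-legged stool. The seat is a 301×308×40 mm slab whose top surface is at z = 411 mm; four round legs, each 36 mm in diameter, run from the floor (z = 0) to the underside of the seat, each leg's axis is inset half a diameter from the nearest pair of seat edges (so the leg's bounding box is flush with the corner).

C is a chair. The seat is a 485×425×36 mm slab with its top at z = 467 mm, on four 35×35 mm corner legs (flush with the seat edges, standing on z = 0). A flat backrest 22 mm thick, 466 mm tall, spans the full seat width and rises from the seat top along its +y edge, rear face flush with the rear of the seat. Two armrests of 39×39 mm section run along each side from the seat's front edge to the front of the backrest, top faces 221 mm above the seat top and outer faces flush with the seat's x-edges; a 39×39 mm post under the front of each armrest stands on the seat at the front corner.

Two stools sit around the table at the −y, +y sides. The chair is on top of the table.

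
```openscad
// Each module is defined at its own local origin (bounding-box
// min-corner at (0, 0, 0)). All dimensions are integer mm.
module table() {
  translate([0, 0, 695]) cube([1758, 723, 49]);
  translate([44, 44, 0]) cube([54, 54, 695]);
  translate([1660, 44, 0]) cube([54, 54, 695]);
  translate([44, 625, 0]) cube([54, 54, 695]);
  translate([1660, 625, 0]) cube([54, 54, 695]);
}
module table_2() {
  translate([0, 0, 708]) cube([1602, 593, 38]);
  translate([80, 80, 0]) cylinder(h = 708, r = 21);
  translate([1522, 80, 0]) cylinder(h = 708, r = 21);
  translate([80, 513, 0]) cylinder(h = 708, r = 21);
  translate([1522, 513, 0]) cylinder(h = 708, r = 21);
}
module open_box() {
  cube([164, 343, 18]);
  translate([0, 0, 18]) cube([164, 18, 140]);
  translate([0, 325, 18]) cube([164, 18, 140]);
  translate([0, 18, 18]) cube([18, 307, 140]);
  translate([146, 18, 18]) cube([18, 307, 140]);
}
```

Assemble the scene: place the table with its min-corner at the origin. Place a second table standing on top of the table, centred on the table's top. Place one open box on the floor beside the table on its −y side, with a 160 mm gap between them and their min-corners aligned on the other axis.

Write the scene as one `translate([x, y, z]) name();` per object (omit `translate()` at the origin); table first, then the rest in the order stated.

table();
translate([78, 65, 744]) table_2();
translate([0, -503, 0]) open_box();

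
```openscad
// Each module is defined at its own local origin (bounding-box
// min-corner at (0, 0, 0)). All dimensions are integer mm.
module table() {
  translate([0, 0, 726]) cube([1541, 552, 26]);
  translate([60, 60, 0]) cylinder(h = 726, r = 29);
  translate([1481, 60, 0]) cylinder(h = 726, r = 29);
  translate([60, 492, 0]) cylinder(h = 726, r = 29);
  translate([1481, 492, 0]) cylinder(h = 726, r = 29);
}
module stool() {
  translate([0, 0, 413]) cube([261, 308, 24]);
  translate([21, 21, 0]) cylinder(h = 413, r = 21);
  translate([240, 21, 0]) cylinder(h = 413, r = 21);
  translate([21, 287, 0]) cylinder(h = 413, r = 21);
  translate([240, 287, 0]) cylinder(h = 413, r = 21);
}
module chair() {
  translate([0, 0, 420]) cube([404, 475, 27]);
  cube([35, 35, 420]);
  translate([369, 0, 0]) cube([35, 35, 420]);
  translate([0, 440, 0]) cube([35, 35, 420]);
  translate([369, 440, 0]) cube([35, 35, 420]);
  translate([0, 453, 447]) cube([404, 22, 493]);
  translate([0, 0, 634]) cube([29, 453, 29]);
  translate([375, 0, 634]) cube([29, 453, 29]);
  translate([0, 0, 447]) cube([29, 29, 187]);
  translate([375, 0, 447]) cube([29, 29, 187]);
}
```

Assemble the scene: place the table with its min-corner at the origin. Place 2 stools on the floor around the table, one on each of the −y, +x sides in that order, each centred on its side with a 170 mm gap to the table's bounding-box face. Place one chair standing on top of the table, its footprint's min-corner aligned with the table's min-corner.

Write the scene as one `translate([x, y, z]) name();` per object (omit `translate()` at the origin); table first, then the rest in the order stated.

table();
translate([640, -478, 0]) stool();
translate([1711, 122, 0]) stool();
translate([0, 0, 752]) chair();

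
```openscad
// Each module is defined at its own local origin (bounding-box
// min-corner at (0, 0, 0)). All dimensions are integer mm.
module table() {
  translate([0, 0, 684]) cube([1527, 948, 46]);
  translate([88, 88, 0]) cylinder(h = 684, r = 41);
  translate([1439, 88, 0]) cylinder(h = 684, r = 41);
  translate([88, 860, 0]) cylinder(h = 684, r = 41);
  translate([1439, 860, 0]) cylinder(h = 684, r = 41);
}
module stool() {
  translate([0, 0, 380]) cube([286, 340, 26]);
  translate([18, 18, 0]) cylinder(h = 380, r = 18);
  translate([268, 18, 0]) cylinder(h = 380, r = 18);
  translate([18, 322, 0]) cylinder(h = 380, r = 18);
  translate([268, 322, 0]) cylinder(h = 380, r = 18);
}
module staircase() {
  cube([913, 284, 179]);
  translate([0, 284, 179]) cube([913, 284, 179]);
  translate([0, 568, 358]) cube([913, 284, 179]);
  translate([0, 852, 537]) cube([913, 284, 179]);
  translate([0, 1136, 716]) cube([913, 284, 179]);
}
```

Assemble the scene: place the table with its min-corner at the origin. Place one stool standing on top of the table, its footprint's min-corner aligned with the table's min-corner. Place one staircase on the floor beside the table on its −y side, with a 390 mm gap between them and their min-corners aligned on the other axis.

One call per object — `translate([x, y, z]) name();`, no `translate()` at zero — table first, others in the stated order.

table();
translate([0, 0, 730]) stool();
translate([0, -1810, 0]) staircase();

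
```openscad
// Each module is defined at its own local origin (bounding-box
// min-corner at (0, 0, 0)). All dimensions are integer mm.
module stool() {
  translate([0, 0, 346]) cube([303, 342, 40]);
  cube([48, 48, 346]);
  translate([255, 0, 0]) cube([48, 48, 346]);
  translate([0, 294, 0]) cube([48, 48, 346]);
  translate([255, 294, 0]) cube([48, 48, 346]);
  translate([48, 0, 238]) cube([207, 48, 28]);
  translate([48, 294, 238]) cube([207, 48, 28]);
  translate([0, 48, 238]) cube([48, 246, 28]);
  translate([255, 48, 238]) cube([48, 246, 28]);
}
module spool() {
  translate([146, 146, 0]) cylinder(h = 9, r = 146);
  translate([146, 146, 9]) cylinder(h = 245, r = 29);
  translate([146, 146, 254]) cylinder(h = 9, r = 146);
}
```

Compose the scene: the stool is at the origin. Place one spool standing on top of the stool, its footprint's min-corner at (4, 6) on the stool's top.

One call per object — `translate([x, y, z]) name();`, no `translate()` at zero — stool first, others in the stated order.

stool();
translate([4, 6, 386]) spool();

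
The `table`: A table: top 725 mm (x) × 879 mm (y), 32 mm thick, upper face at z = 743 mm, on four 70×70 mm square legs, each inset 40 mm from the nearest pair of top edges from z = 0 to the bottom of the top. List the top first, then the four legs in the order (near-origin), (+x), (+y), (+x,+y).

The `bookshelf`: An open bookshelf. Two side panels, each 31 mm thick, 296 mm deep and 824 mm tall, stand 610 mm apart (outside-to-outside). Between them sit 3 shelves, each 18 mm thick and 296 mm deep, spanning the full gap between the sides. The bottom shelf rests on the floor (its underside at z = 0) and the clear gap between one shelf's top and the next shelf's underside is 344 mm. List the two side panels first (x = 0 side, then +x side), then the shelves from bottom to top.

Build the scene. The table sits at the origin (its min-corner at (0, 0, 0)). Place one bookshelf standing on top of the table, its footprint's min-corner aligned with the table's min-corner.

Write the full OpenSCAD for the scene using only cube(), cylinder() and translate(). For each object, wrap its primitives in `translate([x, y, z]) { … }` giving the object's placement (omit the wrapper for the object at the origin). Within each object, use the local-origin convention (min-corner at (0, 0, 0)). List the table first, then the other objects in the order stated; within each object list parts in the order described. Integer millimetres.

translate([0, 0, 711]) cube([725, 879, 32]);
translate([40, 40, 0]) cube([70, 70, 711]);
translate([615, 40, 0]) cube([70, 70, 711]);
translate([40, 769, 0]) cube([70, 70, 711]);
translate([615, 769, 0]) cube([70, 70, 711]);
translate([0, 0, 743]) {
  cube([31, 296, 824]);
  translate([579, 0, 0]) cube([31, 296, 824]);
  translate([31, 0, 0]) cube([548, 296, 18]);
  translate([31, 0, 362]) cube([548, 296, 18]);
  translate([31, 0, 724]) cube([548, 296, 18]);
}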